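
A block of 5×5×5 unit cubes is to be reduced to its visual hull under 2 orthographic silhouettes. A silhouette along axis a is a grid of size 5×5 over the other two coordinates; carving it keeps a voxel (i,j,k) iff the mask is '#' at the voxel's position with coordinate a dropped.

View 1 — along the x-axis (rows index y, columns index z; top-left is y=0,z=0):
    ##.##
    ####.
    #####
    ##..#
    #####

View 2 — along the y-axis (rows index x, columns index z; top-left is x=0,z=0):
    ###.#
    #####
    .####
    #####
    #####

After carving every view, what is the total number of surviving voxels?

start: 5×5×5 = 125 voxels
step 1: project along x, AND mask (21/25) → |grid| = 105
step 2: project along y, AND mask (23/25) → |grid| = 96

|visual hull| = 96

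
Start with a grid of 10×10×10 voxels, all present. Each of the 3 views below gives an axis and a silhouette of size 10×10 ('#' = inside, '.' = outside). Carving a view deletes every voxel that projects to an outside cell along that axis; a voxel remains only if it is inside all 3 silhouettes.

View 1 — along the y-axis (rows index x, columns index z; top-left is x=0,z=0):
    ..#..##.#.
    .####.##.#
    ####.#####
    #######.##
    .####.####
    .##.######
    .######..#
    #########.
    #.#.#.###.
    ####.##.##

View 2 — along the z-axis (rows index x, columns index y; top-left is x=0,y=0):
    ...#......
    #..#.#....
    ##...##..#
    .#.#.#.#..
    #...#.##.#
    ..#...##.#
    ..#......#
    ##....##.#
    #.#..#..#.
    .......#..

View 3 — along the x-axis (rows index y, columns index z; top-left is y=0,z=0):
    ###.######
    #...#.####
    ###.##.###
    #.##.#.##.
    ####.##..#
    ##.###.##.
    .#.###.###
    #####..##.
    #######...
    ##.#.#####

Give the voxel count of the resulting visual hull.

before carving: 1000 voxels (10×10×10)
carve view 1 (along y, XZ-mask fill 75/100): 750 voxels remain
carve view 2 (along z, XY-mask fill 34/100): 269 voxels remain
carve view 3 (along x, YZ-mask fill 72/100): 192 voxels remain

192 voxels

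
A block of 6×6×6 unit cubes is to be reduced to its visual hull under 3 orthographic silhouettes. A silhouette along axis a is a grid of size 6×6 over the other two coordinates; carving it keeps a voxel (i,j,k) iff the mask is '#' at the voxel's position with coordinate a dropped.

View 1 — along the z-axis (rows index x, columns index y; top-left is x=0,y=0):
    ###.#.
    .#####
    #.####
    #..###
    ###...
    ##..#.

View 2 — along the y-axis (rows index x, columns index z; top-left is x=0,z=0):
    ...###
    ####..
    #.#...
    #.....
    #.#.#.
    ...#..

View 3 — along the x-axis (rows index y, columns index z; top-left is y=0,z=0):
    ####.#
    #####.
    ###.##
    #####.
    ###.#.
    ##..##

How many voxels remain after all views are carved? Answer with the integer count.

full grid |V| = 216
  1. axis=2 (XY plane), |mask|=24  ⇒  voxels=144
  2. axis=1 (XZ plane), |mask|=14  ⇒  voxels=58
  3. axis=0 (YZ plane), |mask|=28  ⇒  voxels=46

voxel count = 46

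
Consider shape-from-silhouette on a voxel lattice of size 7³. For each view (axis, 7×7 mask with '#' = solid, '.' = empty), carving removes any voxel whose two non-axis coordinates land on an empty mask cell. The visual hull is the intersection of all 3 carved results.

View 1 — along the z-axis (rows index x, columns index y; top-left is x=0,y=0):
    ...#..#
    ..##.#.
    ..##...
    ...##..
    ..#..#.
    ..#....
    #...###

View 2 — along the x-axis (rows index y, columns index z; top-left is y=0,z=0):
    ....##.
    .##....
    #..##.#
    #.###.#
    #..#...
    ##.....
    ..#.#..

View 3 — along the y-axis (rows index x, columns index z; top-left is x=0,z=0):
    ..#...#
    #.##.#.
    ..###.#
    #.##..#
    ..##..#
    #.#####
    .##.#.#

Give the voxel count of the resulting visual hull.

remaining voxels: 32

before carving: 343 voxels (7×7×7)
after view 1 [z-axis, 16 of 49 cells solid] → remaining = 112
after view 2 [x-axis, 19 of 49 cells solid] → remaining = 52
after view 3 [y-axis, 27 of 49 cells solid] → remaining = 32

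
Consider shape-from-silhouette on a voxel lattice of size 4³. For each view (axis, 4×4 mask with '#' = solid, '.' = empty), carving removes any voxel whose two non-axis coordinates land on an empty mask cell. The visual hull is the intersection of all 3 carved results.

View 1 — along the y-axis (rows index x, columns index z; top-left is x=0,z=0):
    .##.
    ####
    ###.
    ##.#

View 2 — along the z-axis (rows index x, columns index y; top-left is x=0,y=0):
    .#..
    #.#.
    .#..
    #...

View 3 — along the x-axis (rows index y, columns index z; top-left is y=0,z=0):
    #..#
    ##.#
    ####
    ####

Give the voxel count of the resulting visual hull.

initial block: 4^3 = 64
after view 1 [y-axis, 12 of 16 cells solid] → remaining = 48
after view 2 [z-axis, 5 of 16 cells solid] → remaining = 16
after view 3 [x-axis, 13 of 16 cells solid] → remaining = 11

remaining voxels: 11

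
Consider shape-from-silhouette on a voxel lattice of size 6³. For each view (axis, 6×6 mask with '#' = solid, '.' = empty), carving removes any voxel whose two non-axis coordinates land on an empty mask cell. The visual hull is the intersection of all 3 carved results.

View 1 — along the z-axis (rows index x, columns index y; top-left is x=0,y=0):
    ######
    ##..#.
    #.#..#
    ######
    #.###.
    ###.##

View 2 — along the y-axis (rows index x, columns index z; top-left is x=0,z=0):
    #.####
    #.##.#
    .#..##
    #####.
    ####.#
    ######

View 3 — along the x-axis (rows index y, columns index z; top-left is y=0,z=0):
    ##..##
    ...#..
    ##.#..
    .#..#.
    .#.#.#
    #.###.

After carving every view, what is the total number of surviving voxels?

voxel count = 63

initial block: 6^3 = 216
step 1: project along z, AND mask (27/36) → |grid| = 162
step 2: project along y, AND mask (28/36) → |grid| = 131
step 3: project along x, AND mask (17/36) → |grid| = 63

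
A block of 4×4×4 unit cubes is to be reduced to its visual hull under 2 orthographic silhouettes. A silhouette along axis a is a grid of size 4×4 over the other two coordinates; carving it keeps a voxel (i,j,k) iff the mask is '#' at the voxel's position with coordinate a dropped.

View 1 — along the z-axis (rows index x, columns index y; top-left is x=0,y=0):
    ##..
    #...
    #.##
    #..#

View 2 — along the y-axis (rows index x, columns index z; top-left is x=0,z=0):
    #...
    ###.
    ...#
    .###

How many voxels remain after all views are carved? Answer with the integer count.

initial block: 4^3 = 64
V1 z: intersect with XY mask (8 set) -- 32 left
V2 y: intersect with XZ mask (8 set) -- 14 left

voxel count = 14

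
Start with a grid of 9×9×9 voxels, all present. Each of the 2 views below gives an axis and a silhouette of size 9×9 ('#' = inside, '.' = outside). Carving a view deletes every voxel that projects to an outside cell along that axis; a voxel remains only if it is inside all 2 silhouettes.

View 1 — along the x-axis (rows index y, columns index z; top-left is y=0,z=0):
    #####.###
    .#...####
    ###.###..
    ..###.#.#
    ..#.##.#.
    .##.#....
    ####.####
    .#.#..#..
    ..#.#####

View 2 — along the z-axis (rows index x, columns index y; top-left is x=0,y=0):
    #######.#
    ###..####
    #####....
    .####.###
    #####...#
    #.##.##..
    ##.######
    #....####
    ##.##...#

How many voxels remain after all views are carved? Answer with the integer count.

start: 9×9×9 = 729 voxels
carve view 1 (along x, YZ-mask fill 48/81): 432 voxels remain
carve view 2 (along z, XY-mask fill 56/81): 311 voxels remain

311 voxels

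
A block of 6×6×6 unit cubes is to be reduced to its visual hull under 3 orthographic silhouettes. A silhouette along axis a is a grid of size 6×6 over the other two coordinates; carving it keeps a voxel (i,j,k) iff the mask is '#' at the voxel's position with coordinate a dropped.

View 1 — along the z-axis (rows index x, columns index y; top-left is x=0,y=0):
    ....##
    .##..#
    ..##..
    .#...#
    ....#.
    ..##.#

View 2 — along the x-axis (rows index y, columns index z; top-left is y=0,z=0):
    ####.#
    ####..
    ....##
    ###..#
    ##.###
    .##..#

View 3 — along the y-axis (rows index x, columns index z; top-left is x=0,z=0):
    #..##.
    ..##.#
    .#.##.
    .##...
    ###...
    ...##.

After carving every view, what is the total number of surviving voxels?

17 voxels

full grid |V| = 216
V1 z: intersect with XY mask (13 set) -- 78 left
V2 x: intersect with YZ mask (23 set) -- 44 left
V3 y: intersect with XZ mask (16 set) -- 17 left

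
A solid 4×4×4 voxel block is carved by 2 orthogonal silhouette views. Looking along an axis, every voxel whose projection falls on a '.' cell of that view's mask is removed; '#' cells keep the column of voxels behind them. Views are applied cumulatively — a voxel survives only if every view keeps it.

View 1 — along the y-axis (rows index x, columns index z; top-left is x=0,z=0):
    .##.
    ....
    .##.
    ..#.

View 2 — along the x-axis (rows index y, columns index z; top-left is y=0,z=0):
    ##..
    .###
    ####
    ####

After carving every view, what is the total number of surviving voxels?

17 voxels

before carving: 64 voxels (4×4×4)
  1. axis=1 (XZ plane), |mask|=5  ⇒  voxels=20
  2. axis=0 (YZ plane), |mask|=13  ⇒  voxels=17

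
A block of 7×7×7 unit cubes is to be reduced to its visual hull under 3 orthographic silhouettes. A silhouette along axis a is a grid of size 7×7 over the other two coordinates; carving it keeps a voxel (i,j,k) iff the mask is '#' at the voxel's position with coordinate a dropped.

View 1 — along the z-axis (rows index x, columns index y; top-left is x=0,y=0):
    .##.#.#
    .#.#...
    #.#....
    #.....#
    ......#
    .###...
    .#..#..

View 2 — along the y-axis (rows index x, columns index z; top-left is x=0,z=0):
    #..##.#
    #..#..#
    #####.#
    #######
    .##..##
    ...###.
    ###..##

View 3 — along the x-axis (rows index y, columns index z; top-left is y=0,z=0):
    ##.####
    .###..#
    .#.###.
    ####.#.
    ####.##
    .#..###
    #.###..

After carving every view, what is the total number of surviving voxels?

start: 7×7×7 = 343 voxels
[1] z-view keeps 16 columns → grid now 112
[2] y-view keeps 32 columns → grid now 71
[3] x-view keeps 33 columns → grid now 47

remaining voxels: 47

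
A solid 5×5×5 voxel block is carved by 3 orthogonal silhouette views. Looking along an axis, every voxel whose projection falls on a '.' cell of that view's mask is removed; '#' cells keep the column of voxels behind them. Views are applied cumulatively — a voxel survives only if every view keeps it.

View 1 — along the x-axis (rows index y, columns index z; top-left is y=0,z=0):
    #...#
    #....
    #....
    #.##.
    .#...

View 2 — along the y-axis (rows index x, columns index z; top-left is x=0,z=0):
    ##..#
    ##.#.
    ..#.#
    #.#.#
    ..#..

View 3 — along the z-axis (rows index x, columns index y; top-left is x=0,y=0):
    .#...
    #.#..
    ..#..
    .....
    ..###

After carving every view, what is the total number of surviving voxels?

initial block: 5^3 = 125
[1] x-view keeps 8 columns → grid now 40
[2] y-view keeps 12 columns → grid now 21
[3] z-view keeps 7 columns → grid now 4

4 voxels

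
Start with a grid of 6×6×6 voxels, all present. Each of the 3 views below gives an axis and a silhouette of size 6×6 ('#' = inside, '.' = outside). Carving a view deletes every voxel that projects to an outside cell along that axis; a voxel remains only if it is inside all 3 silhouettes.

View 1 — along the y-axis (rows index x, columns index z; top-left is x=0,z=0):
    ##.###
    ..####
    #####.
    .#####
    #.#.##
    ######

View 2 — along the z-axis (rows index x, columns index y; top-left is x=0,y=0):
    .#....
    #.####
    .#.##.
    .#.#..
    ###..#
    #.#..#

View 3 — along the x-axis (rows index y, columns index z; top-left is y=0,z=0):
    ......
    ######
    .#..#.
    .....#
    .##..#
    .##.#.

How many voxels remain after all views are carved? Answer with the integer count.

before carving: 216 voxels (6×6×6)
[1] y-view keeps 29 columns → grid now 174
[2] z-view keeps 18 columns → grid now 84
[3] x-view keeps 15 columns → grid now 36

|visual hull| = 36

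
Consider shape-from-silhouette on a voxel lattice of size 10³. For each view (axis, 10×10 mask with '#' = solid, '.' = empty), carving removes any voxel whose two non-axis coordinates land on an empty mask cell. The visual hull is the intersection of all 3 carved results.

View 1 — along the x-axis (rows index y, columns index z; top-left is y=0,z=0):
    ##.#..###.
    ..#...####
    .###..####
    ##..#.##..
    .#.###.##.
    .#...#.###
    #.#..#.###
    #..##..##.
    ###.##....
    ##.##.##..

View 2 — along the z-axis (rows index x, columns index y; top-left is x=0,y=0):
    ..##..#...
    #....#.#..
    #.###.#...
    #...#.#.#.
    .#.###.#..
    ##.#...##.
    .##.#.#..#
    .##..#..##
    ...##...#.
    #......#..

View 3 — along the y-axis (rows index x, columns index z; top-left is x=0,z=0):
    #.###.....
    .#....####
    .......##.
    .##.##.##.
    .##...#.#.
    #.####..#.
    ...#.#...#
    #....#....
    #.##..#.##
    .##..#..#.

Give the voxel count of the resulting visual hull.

|visual hull| = 87

full grid |V| = 1000
step 1: project along x, AND mask (56/100) → |grid| = 560
step 2: project along z, AND mask (40/100) → |grid| = 224
step 3: project along y, AND mask (42/100) → |grid| = 87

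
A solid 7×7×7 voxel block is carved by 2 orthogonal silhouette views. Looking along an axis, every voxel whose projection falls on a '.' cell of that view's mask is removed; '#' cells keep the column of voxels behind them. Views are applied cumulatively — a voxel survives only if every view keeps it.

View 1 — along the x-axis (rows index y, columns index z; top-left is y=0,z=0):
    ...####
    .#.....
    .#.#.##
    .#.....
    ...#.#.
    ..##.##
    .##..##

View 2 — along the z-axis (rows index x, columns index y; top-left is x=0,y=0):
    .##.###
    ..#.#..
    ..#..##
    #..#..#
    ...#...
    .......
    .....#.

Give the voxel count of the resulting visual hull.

start: 7×7×7 = 343 voxels
[1] x-view keeps 20 columns → grid now 140
[2] z-view keeps 15 columns → grid now 47

voxel count = 47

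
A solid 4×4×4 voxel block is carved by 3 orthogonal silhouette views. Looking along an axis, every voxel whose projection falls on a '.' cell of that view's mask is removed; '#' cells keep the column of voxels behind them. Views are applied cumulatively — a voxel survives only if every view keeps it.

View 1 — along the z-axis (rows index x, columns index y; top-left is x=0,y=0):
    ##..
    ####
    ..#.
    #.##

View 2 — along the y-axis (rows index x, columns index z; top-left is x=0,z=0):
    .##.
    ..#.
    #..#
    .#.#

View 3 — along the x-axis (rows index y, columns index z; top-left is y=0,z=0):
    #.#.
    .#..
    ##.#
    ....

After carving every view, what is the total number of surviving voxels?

full grid |V| = 64
after view 1 [z-axis, 10 of 16 cells solid] → remaining = 40
after view 2 [y-axis, 7 of 16 cells solid] → remaining = 16
after view 3 [x-axis, 6 of 16 cells solid] → remaining = 7

7 voxels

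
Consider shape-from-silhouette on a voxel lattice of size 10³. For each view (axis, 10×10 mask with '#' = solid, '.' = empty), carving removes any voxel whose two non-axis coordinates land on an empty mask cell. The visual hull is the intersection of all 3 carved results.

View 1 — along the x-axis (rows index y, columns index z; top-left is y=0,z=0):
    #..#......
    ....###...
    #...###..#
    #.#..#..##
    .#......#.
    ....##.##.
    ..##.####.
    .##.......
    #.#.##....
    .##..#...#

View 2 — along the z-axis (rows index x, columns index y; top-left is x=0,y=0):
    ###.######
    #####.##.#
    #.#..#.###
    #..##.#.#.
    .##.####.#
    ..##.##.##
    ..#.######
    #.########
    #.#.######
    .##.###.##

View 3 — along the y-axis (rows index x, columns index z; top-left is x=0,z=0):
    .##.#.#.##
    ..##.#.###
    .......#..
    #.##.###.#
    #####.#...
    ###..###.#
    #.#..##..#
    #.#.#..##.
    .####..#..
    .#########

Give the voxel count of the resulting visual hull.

|visual hull| = 160

start: 10×10×10 = 1000 voxels
V1 x: intersect with YZ mask (37 set) -- 370 left
V2 z: intersect with XY mask (72 set) -- 273 left
V3 y: intersect with XZ mask (57 set) -- 160 left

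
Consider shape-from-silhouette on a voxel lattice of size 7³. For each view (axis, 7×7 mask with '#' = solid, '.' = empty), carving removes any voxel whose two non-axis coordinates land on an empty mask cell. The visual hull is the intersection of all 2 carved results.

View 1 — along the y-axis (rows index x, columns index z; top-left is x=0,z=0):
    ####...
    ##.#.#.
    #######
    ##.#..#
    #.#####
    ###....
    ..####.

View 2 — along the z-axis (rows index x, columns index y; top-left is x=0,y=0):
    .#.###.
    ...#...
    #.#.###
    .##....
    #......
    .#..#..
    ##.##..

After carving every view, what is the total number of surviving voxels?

before carving: 343 voxels (7×7×7)
after view 1 [y-axis, 32 of 49 cells solid] → remaining = 224
after view 2 [z-axis, 19 of 49 cells solid] → remaining = 91

voxel count = 91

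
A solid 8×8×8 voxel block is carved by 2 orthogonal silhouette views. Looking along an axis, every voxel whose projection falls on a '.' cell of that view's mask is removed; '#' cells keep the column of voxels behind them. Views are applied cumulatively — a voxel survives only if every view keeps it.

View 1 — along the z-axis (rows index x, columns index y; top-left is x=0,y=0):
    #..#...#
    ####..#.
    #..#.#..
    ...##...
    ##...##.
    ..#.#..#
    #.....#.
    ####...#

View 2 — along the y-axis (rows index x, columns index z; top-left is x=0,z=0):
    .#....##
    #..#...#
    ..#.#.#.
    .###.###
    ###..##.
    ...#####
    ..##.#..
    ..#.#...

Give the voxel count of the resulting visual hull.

before carving: 512 voxels (8×8×8)
V1 z: intersect with XY mask (27 set) -- 216 left
V2 y: intersect with XZ mask (30 set) -- 96 left

remaining voxels: 96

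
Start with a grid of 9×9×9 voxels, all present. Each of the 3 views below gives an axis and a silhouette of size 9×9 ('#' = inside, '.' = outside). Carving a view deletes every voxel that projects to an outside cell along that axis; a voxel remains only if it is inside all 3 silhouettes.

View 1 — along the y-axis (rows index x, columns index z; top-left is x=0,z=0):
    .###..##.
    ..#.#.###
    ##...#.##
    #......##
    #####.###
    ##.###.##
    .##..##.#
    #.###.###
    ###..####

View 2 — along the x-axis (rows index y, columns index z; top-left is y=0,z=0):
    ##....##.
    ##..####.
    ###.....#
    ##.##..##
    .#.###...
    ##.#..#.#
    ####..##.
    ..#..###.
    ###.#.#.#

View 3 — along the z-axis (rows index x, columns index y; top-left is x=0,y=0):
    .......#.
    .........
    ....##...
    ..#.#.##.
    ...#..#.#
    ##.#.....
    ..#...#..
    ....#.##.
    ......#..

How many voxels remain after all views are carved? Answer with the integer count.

before carving: 729 voxels (9×9×9)
after view 1 [y-axis, 52 of 81 cells solid] → remaining = 468
after view 2 [x-axis, 45 of 81 cells solid] → remaining = 266
after view 3 [z-axis, 19 of 81 cells solid] → remaining = 66

|visual hull| = 66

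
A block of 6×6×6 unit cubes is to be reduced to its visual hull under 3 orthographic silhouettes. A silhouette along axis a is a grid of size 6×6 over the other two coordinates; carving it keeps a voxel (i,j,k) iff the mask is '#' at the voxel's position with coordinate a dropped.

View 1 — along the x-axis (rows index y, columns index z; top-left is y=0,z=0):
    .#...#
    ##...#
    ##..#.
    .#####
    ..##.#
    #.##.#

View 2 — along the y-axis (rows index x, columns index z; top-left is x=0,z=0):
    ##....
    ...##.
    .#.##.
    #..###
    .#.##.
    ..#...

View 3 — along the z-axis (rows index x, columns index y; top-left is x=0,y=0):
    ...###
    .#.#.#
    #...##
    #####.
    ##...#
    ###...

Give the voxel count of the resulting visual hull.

start: 6×6×6 = 216 voxels
after view 1 [x-axis, 20 of 36 cells solid] → remaining = 120
after view 2 [y-axis, 15 of 36 cells solid] → remaining = 46
after view 3 [z-axis, 20 of 36 cells solid] → remaining = 21

voxel count = 21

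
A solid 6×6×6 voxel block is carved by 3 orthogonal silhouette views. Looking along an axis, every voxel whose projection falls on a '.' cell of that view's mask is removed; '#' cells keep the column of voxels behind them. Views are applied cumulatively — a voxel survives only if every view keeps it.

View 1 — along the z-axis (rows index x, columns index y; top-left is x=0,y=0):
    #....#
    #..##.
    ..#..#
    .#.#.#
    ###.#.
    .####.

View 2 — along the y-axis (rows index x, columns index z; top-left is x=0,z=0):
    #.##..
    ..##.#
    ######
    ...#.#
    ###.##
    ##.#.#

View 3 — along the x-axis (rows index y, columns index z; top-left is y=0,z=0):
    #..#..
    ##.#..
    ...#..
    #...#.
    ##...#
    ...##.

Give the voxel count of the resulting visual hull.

|visual hull| = 24

start: 6×6×6 = 216 voxels
after view 1 [z-axis, 18 of 36 cells solid] → remaining = 108
after view 2 [y-axis, 23 of 36 cells solid] → remaining = 69
after view 3 [x-axis, 13 of 36 cells solid] → remaining = 24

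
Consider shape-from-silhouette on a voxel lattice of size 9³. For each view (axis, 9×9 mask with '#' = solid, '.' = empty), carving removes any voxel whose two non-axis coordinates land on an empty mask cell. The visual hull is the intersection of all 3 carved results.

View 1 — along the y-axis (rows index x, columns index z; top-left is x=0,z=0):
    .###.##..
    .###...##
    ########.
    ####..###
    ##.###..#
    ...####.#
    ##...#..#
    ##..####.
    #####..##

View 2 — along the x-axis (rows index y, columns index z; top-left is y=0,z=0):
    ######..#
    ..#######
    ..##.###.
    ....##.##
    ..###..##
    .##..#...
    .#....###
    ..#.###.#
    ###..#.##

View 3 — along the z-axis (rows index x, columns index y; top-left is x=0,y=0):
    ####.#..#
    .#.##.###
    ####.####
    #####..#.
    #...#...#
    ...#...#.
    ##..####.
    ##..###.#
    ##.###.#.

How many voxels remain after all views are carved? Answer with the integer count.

start: 9×9×9 = 729 voxels
after view 1 [y-axis, 53 of 81 cells solid] → remaining = 477
after view 2 [x-axis, 46 of 81 cells solid] → remaining = 266
after view 3 [z-axis, 49 of 81 cells solid] → remaining = 172

remaining voxels: 172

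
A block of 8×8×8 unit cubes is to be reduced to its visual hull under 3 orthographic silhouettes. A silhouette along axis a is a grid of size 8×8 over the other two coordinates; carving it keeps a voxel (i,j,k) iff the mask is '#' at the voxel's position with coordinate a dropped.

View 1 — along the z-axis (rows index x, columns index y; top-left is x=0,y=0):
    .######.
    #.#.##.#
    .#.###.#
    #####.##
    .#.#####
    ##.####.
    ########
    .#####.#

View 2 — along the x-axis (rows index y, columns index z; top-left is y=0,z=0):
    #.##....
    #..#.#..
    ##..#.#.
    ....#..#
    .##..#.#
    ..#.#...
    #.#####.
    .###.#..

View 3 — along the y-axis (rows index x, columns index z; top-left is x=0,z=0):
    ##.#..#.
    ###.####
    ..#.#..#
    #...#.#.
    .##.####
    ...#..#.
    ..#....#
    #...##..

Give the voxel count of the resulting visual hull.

voxel count = 75

initial block: 8^3 = 512
V1 z: intersect with XY mask (49 set) -- 392 left
V2 x: intersect with YZ mask (28 set) -- 167 left
V3 y: intersect with XZ mask (30 set) -- 75 left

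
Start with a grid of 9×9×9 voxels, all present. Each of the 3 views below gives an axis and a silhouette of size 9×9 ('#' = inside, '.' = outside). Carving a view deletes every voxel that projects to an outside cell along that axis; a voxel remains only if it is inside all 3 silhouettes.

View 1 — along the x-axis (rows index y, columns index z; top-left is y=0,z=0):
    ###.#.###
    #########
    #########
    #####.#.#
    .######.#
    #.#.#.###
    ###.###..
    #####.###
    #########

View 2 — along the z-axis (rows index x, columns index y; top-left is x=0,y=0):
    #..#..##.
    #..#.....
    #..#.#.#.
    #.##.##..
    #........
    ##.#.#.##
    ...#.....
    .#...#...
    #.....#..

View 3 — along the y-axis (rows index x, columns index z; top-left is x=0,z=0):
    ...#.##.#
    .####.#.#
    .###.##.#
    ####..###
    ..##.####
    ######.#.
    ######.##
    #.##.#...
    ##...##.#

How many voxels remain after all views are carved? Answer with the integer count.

initial block: 9^3 = 729
[1] x-view keeps 68 columns → grid now 612
[2] z-view keeps 27 columns → grid now 193
[3] y-view keeps 53 columns → grid now 124

|visual hull| = 124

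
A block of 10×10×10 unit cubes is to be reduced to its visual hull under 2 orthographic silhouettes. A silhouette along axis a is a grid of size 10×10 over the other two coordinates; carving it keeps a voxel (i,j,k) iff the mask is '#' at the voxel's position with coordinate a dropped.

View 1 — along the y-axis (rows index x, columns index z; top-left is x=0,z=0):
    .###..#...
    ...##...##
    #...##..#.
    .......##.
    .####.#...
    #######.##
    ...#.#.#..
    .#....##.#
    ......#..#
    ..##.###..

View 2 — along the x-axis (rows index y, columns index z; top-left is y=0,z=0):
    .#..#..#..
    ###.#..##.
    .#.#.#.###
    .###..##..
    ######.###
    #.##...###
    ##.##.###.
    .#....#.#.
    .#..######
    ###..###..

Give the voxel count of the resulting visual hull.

242 voxels

full grid |V| = 1000
  1. axis=1 (XZ plane), |mask|=42  ⇒  voxels=420
  2. axis=0 (YZ plane), |mask|=58  ⇒  voxels=242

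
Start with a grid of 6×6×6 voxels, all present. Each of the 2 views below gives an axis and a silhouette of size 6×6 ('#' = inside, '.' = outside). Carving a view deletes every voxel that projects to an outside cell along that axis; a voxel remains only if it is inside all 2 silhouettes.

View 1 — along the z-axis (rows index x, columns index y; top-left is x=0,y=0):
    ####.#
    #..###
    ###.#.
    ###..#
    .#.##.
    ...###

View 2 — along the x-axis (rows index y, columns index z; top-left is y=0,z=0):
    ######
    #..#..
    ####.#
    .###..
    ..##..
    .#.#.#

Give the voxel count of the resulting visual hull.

remaining voxels: 79

full grid |V| = 216
after view 1 [z-axis, 23 of 36 cells solid] → remaining = 138
after view 2 [x-axis, 21 of 36 cells solid] → remaining = 79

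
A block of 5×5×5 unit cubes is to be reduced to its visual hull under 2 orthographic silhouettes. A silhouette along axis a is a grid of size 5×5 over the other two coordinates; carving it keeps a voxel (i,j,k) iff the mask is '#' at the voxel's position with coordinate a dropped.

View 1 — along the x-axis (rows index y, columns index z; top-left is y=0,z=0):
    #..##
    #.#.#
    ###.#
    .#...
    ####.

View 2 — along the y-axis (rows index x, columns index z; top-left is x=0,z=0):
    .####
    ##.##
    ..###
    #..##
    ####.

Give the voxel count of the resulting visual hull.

voxel count = 52

start: 5×5×5 = 125 voxels
carve view 1 (along x, YZ-mask fill 15/25): 75 voxels remain
carve view 2 (along y, XZ-mask fill 18/25): 52 voxels remain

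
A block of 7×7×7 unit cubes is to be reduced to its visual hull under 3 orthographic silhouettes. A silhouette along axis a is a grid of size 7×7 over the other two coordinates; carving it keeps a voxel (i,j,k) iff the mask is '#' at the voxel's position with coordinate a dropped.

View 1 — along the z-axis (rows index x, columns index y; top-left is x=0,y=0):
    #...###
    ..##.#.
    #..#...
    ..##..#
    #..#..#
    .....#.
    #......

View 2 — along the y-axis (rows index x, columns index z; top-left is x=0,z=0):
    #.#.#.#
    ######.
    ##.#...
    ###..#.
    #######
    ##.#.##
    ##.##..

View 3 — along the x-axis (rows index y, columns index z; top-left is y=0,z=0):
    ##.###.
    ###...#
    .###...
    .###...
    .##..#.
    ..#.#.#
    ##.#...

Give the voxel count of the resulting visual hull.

|visual hull| = 42

initial block: 7^3 = 343
[1] z-view keeps 17 columns → grid now 119
[2] y-view keeps 33 columns → grid now 82
[3] x-view keeps 24 columns → grid now 42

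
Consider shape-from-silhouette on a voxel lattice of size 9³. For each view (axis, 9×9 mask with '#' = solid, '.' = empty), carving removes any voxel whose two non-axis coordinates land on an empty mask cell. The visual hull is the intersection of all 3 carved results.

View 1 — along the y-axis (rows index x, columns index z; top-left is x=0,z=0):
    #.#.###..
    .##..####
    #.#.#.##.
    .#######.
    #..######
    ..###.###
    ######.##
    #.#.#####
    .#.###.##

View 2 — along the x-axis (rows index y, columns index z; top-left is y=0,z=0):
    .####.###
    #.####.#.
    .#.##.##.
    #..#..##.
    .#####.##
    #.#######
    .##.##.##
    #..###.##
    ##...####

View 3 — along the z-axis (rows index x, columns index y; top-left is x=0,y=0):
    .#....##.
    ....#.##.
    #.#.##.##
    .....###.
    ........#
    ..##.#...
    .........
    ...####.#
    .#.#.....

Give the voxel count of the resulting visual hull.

voxel count = 108

full grid |V| = 729
carve view 1 (along y, XZ-mask fill 57/81): 513 voxels remain
carve view 2 (along x, YZ-mask fill 55/81): 356 voxels remain
carve view 3 (along z, XY-mask fill 26/81): 108 voxels remain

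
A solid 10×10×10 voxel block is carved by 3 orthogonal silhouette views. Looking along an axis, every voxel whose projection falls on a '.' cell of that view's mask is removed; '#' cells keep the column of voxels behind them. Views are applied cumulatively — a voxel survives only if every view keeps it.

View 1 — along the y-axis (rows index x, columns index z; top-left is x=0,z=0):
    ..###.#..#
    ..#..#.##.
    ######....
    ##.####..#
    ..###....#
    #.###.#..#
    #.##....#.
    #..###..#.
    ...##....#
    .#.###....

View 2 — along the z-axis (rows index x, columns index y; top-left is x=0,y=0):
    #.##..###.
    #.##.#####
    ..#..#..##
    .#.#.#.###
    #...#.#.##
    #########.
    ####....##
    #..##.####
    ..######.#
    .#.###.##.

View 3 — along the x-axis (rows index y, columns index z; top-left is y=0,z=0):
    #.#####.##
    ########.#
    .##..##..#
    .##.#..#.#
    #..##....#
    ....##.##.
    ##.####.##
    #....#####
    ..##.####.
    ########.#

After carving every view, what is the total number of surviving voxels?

start: 10×10×10 = 1000 voxels
after view 1 [y-axis, 48 of 100 cells solid] → remaining = 480
after view 2 [z-axis, 64 of 100 cells solid] → remaining = 306
after view 3 [x-axis, 64 of 100 cells solid] → remaining = 198

remaining voxels: 198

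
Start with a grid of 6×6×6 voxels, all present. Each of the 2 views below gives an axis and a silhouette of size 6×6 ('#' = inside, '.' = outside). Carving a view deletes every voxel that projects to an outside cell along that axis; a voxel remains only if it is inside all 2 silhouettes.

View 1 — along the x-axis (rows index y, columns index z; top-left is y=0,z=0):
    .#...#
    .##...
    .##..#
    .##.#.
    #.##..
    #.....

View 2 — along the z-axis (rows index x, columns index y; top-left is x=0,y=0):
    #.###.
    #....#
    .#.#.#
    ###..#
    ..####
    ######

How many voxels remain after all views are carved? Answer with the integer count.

|visual hull| = 52

start: 6×6×6 = 216 voxels
[1] x-view keeps 14 columns → grid now 84
[2] z-view keeps 23 columns → grid now 52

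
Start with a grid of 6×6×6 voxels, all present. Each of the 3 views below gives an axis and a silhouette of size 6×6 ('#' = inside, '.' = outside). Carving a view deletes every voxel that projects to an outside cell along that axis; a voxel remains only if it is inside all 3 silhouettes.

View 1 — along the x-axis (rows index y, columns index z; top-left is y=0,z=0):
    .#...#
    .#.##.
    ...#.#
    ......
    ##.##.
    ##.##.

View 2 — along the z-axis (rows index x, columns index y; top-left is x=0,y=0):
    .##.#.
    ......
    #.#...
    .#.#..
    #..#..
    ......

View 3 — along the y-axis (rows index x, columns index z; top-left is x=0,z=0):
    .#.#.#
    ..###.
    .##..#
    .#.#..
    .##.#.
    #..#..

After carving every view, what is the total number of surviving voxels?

full grid |V| = 216
carve view 1 (along x, YZ-mask fill 15/36): 90 voxels remain
carve view 2 (along z, XY-mask fill 9/36): 18 voxels remain
carve view 3 (along y, XZ-mask fill 16/36): 12 voxels remain

12 voxels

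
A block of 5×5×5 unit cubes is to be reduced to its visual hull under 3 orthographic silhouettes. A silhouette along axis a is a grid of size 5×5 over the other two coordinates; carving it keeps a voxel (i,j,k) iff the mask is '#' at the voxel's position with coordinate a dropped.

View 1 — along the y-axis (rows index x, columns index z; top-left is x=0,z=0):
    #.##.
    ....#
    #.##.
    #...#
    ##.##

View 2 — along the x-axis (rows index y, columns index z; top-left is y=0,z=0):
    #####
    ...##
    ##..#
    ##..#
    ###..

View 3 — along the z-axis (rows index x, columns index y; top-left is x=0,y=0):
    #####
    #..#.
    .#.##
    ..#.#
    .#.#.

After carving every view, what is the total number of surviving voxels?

|visual hull| = 22

before carving: 125 voxels (5×5×5)
carve view 1 (along y, XZ-mask fill 13/25): 65 voxels remain
carve view 2 (along x, YZ-mask fill 16/25): 42 voxels remain
carve view 3 (along z, XY-mask fill 14/25): 22 voxels remain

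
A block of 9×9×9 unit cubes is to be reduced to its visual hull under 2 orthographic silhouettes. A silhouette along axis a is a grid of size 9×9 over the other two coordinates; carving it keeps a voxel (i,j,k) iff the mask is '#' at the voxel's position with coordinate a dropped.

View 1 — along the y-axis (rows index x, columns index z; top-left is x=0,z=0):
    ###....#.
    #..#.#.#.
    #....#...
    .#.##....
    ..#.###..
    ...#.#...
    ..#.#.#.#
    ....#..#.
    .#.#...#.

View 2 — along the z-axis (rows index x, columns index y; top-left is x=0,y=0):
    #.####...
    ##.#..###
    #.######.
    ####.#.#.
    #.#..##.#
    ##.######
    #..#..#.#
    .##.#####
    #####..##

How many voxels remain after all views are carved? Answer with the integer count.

|visual hull| = 163

initial block: 9^3 = 729
carve view 1 (along y, XZ-mask fill 28/81): 252 voxels remain
carve view 2 (along z, XY-mask fill 55/81): 163 voxels remain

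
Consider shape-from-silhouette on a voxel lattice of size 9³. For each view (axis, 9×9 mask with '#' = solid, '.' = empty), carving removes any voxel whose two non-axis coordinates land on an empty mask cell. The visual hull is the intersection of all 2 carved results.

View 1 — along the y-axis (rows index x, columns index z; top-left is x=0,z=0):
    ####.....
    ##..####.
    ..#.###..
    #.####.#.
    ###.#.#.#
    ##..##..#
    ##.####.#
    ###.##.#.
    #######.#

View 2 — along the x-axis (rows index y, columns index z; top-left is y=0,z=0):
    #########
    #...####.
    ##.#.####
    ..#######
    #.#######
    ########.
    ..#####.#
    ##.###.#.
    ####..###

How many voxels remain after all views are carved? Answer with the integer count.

initial block: 9^3 = 729
carve view 1 (along y, XZ-mask fill 52/81): 468 voxels remain
carve view 2 (along x, YZ-mask fill 63/81): 359 voxels remain

|visual hull| = 359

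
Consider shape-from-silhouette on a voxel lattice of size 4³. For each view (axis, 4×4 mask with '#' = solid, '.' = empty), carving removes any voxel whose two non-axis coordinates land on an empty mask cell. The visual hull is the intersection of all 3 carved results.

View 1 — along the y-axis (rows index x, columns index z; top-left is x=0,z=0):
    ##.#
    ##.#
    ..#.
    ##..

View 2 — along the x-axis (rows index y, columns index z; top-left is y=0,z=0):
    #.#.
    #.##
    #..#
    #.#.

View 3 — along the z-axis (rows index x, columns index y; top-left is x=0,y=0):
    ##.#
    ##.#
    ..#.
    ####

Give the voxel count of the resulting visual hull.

initial block: 4^3 = 64
carve view 1 (along y, XZ-mask fill 9/16): 36 voxels remain
carve view 2 (along x, YZ-mask fill 9/16): 19 voxels remain
carve view 3 (along z, XY-mask fill 11/16): 12 voxels remain

remaining voxels: 12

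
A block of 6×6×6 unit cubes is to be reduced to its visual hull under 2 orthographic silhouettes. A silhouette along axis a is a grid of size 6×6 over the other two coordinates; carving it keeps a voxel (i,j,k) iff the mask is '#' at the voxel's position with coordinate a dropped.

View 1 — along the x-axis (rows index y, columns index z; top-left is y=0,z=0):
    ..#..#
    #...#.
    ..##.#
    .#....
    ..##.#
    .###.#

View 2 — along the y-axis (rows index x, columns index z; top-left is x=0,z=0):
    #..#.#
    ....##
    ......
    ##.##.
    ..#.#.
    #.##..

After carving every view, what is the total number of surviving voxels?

initial block: 6^3 = 216
carve view 1 (along x, YZ-mask fill 15/36): 90 voxels remain
carve view 2 (along y, XZ-mask fill 14/36): 33 voxels remain

voxel count = 33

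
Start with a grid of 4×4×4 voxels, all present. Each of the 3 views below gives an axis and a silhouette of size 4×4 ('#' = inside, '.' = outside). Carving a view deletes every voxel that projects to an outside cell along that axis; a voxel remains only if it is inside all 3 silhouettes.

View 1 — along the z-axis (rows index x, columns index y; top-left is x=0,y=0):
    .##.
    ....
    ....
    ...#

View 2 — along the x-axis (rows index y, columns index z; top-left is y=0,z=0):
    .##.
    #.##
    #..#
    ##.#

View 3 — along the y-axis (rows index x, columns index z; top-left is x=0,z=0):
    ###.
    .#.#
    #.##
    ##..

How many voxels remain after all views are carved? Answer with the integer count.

voxel count = 5

initial block: 4^3 = 64
after view 1 [z-axis, 3 of 16 cells solid] → remaining = 12
after view 2 [x-axis, 10 of 16 cells solid] → remaining = 8
after view 3 [y-axis, 10 of 16 cells solid] → remaining = 5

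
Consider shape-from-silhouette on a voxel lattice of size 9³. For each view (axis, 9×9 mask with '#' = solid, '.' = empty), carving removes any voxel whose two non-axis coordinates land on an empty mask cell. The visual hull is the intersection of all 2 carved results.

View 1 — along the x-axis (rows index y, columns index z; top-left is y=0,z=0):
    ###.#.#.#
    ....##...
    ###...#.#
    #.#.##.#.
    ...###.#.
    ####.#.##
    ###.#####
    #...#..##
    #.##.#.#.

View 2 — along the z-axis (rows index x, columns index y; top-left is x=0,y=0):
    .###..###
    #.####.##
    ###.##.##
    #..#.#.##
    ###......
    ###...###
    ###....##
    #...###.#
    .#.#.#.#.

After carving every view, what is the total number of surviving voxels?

initial block: 9^3 = 729
  1. axis=0 (YZ plane), |mask|=46  ⇒  voxels=414
  2. axis=2 (XY plane), |mask|=48  ⇒  voxels=238

remaining voxels: 238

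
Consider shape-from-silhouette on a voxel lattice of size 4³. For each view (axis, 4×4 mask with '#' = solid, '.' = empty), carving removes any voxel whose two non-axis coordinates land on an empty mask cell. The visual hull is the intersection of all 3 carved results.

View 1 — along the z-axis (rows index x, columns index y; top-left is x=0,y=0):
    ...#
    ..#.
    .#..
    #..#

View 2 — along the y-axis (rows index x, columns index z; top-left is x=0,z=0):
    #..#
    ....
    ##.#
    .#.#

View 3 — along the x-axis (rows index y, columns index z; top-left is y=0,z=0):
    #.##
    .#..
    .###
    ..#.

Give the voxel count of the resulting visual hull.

initial block: 4^3 = 64
[1] z-view keeps 5 columns → grid now 20
[2] y-view keeps 7 columns → grid now 9
[3] x-view keeps 8 columns → grid now 2

|visual hull| = 2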